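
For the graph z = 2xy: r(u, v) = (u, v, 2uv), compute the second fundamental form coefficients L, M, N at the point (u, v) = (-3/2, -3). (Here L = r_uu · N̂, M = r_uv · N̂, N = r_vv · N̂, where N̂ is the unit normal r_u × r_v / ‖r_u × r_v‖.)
L = 0;  M = sqrt(46)/23;  N = 0

Compute the unit normal N̂(u, v) = (-2*v/sqrt(4*u^2 + 4*v^2 + 1), -2*u/sqrt(4*u^2 + 4*v^2 + 1), 1/sqrt(4*u^2 + 4*v^2 + 1)), and the second partials r_uu, r_uv, r_vv. Take dot products:
  L(u, v) = r_uu · N̂ = 0,
  M(u, v) = r_uv · N̂ = 2/sqrt(4*u^2 + 4*v^2 + 1),
  N(u, v) = r_vv · N̂ = 0.
Evaluating at (u, v) = (-3/2, -3):
  L = 0, M = sqrt(46)/23, N = 0.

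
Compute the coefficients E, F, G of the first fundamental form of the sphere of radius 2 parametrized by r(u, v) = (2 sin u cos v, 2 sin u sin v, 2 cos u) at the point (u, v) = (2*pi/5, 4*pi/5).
E = 4;  F = 0;  G = sqrt(5)/2 + 5/2

Partials: r_u = (2*cos(u)*cos(v), 2*sin(v)*cos(u), -2*sin(u)), r_v = (-2*sin(u)*sin(v), 2*sin(u)*cos(v), 0). As functions of (u, v):
  E = r_u · r_u = 4,
  F = r_u · r_v = 0,
  G = r_v · r_v = 4*sin(u)^2.
Evaluating at (u, v) = (2*pi/5, 4*pi/5): E = 4, F = 0, G = sqrt(5)/2 + 5/2.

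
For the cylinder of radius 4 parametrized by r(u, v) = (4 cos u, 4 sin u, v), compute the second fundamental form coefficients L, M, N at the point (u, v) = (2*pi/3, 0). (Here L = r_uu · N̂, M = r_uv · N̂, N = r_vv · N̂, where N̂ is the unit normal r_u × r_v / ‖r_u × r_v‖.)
L = -4;  M = 0;  N = 0

Compute the unit normal N̂(u, v) = (cos(u), sin(u), 0), and the second partials r_uu, r_uv, r_vv. Take dot products:
  L(u, v) = r_uu · N̂ = -4,
  M(u, v) = r_uv · N̂ = 0,
  N(u, v) = r_vv · N̂ = 0.
Evaluating at (u, v) = (2*pi/3, 0):
  L = -4, M = 0, N = 0.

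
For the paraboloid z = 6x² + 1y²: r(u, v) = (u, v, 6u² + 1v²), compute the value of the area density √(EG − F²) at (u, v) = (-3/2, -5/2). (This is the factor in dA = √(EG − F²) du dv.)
√(EG − F²)|_{(-3/2, -5/2)} = 5*sqrt(14)

E = 144*u^2 + 1, F = 24*u*v, G = 4*v^2 + 1, so EG − F² = 144*u^2 + 4*v^2 + 1. Taking the positive square root: √(EG − F²) = sqrt(144*u^2 + 4*v^2 + 1). At (u, v) = (-3/2, -5/2): 5*sqrt(14).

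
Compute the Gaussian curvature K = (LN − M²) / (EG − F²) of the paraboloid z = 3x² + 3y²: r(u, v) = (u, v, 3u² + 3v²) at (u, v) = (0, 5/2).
K = 9/12769

Coefficients of the first fundamental form: E = 36*u^2 + 1, F = 36*u*v, G = 36*v^2 + 1.
Coefficients of the second fundamental form: L = 6/sqrt(36*u^2 + 36*v^2 + 1), M = 0, N = 6/sqrt(36*u^2 + 36*v^2 + 1).
Assemble K = (LN − M²)/(EG − F²) = 36/(1296*u^4 + 2592*u^2*v^2 + 72*u^2 + 1296*v^4 + 72*v^2 + 1). At (u, v) = (0, 5/2): K = 9/12769.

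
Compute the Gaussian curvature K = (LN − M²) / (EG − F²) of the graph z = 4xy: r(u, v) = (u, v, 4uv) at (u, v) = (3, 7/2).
K = -16/116281

Coefficients of the first fundamental form: E = 16*v^2 + 1, F = 16*u*v, G = 16*u^2 + 1.
Coefficients of the second fundamental form: L = 0, M = 4/sqrt(16*u^2 + 16*v^2 + 1), N = 0.
Assemble K = (LN − M²)/(EG − F²) = -16/(256*u^4 + 512*u^2*v^2 + 32*u^2 + 256*v^4 + 32*v^2 + 1). At (u, v) = (3, 7/2): K = -16/116281.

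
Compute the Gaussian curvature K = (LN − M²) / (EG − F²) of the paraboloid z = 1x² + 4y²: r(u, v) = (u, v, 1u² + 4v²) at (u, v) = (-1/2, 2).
K = 4/16641

Coefficients of the first fundamental form: E = 4*u^2 + 1, F = 16*u*v, G = 64*v^2 + 1.
Coefficients of the second fundamental form: L = 2/sqrt(4*u^2 + 64*v^2 + 1), M = 0, N = 8/sqrt(4*u^2 + 64*v^2 + 1).
Assemble K = (LN − M²)/(EG − F²) = 16/(16*u^4 + 512*u^2*v^2 + 8*u^2 + 4096*v^4 + 128*v^2 + 1). At (u, v) = (-1/2, 2): K = 4/16641.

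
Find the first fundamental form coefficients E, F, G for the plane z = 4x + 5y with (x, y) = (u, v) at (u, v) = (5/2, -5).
E = 17;  F = 20;  G = 26

Partials: r_u = (1, 0, 4), r_v = (0, 1, 5). As functions of (u, v):
  E = r_u · r_u = 17,
  F = r_u · r_v = 20,
  G = r_v · r_v = 26.
Evaluating at (u, v) = (5/2, -5): E = 17, F = 20, G = 26.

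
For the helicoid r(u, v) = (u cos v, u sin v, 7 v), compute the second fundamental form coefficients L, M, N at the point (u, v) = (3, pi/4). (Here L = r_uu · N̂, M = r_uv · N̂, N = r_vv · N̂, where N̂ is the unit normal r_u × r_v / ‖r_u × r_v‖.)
L = 0;  M = -7*sqrt(58)/58;  N = 0

Compute the unit normal N̂(u, v) = (7*sin(v)/sqrt(u^2 + 49), -7*cos(v)/sqrt(u^2 + 49), u/sqrt(u^2 + 49)), and the second partials r_uu, r_uv, r_vv. Take dot products:
  L(u, v) = r_uu · N̂ = 0,
  M(u, v) = r_uv · N̂ = -7/sqrt(u^2 + 49),
  N(u, v) = r_vv · N̂ = 0.
Evaluating at (u, v) = (3, pi/4):
  L = 0, M = -7*sqrt(58)/58, N = 0.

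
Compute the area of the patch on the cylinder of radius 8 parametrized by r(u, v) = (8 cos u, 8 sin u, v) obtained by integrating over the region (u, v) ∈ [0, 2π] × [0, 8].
Area = 128*pi

Area = ∫∫ √(EG − F²) du dv with √(EG − F²) = 8. Integrating over [0, 2π] × [0, 8] gives 128*pi.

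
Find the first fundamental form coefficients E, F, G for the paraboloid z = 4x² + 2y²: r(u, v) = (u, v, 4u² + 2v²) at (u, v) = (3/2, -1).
E = 145;  F = -48;  G = 17

Partials: r_u = (1, 0, 8*u), r_v = (0, 1, 4*v). As functions of (u, v):
  E = r_u · r_u = 64*u^2 + 1,
  F = r_u · r_v = 32*u*v,
  G = r_v · r_v = 16*v^2 + 1.
Evaluating at (u, v) = (3/2, -1): E = 145, F = -48, G = 17.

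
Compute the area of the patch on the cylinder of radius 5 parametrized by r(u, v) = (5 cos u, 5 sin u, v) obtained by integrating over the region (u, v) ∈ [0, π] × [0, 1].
Area = 5*pi

Area = ∫∫ √(EG − F²) du dv with √(EG − F²) = 5. Integrating over [0, π] × [0, 1] gives 5*pi.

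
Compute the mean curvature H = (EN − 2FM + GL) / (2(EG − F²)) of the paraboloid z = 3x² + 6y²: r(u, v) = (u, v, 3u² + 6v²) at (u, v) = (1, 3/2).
H = 63/361

With E = 36*u^2 + 1, F = 72*u*v, G = 144*v^2 + 1, L = 6/sqrt(36*u^2 + 144*v^2 + 1), M = 0, N = 12/sqrt(36*u^2 + 144*v^2 + 1), assemble
  H = (EN − 2FM + GL) / (2(EG − F²)) = 9*(24*u^2 + 48*v^2 + 1)/(36*u^2 + 144*v^2 + 1)^(3/2).
At (u, v) = (1, 3/2): H = 63/361.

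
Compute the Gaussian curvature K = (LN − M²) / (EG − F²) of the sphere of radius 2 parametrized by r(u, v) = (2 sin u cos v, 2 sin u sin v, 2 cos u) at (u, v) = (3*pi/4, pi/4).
K = 1/4

Coefficients of the first fundamental form: E = 4, F = 0, G = 4*sin(u)^2.
Coefficients of the second fundamental form: L = -2*sin(u)/Abs(sin(u)), M = 0, N = -2*sin(u)^3/Abs(sin(u)).
Assemble K = (LN − M²)/(EG − F²) = 1/4. At (u, v) = (3*pi/4, pi/4): K = 1/4.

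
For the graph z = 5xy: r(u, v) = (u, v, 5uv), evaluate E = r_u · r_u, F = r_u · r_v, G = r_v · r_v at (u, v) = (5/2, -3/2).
E = 229/4;  F = -375/4;  G = 629/4

Partials: r_u = (1, 0, 5*v), r_v = (0, 1, 5*u). As functions of (u, v):
  E = r_u · r_u = 25*v^2 + 1,
  F = r_u · r_v = 25*u*v,
  G = r_v · r_v = 25*u^2 + 1.
Evaluating at (u, v) = (5/2, -3/2): E = 229/4, F = -375/4, G = 629/4.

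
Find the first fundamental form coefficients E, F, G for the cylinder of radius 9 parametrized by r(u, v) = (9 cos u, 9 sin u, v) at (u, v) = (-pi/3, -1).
E = 81;  F = 0;  G = 1

Partials: r_u = (-9*sin(u), 9*cos(u), 0), r_v = (0, 0, 1). As functions of (u, v):
  E = r_u · r_u = 81,
  F = r_u · r_v = 0,
  G = r_v · r_v = 1.
Evaluating at (u, v) = (-pi/3, -1): E = 81, F = 0, G = 1.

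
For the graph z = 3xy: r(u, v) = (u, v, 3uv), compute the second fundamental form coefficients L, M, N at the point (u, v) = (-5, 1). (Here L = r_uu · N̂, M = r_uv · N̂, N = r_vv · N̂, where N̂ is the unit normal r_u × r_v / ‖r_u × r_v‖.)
L = 0;  M = 3*sqrt(235)/235;  N = 0

Compute the unit normal N̂(u, v) = (-3*v/sqrt(9*u^2 + 9*v^2 + 1), -3*u/sqrt(9*u^2 + 9*v^2 + 1), 1/sqrt(9*u^2 + 9*v^2 + 1)), and the second partials r_uu, r_uv, r_vv. Take dot products:
  L(u, v) = r_uu · N̂ = 0,
  M(u, v) = r_uv · N̂ = 3/sqrt(9*u^2 + 9*v^2 + 1),
  N(u, v) = r_vv · N̂ = 0.
Evaluating at (u, v) = (-5, 1):
  L = 0, M = 3*sqrt(235)/235, N = 0.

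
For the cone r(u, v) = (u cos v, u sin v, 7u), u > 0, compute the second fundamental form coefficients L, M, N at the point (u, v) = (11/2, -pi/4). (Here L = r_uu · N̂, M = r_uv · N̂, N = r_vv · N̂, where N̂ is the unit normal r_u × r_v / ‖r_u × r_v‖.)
L = 0;  M = 0;  N = 77*sqrt(2)/20

Compute the unit normal N̂(u, v) = (-7*sqrt(2)*u*cos(v)/(10*Abs(u)), -7*sqrt(2)*u*sin(v)/(10*Abs(u)), sqrt(2)*u/(10*Abs(u))), and the second partials r_uu, r_uv, r_vv. Take dot products:
  L(u, v) = r_uu · N̂ = 0,
  M(u, v) = r_uv · N̂ = 0,
  N(u, v) = r_vv · N̂ = 7*sqrt(2)*u^2/(10*Abs(u)).
Evaluating at (u, v) = (11/2, -pi/4):
  L = 0, M = 0, N = 77*sqrt(2)/20.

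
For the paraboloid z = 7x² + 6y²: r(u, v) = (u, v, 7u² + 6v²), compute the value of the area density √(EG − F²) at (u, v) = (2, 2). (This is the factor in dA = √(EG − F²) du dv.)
√(EG − F²)|_{(2, 2)} = sqrt(1361)

E = 196*u^2 + 1, F = 168*u*v, G = 144*v^2 + 1, so EG − F² = 196*u^2 + 144*v^2 + 1. Taking the positive square root: √(EG − F²) = sqrt(196*u^2 + 144*v^2 + 1). At (u, v) = (2, 2): sqrt(1361).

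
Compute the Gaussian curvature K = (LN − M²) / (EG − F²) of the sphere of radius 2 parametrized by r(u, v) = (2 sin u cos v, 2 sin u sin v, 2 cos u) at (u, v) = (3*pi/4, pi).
K = 1/4

Coefficients of the first fundamental form: E = 4, F = 0, G = 4*sin(u)^2.
Coefficients of the second fundamental form: L = -2*sin(u)/Abs(sin(u)), M = 0, N = -2*sin(u)^3/Abs(sin(u)).
Assemble K = (LN − M²)/(EG − F²) = 1/4. At (u, v) = (3*pi/4, pi): K = 1/4.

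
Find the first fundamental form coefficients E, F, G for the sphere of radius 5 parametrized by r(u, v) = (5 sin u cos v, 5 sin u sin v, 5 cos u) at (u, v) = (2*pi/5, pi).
E = 25;  F = 0;  G = 25*sqrt(5)/8 + 125/8

Partials: r_u = (5*cos(u)*cos(v), 5*sin(v)*cos(u), -5*sin(u)), r_v = (-5*sin(u)*sin(v), 5*sin(u)*cos(v), 0). As functions of (u, v):
  E = r_u · r_u = 25,
  F = r_u · r_v = 0,
  G = r_v · r_v = 25*sin(u)^2.
Evaluating at (u, v) = (2*pi/5, pi): E = 25, F = 0, G = 25*sqrt(5)/8 + 125/8.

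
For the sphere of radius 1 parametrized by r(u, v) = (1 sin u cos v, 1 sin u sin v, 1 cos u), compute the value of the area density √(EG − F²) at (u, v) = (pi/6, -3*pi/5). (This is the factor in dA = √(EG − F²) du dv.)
√(EG − F²)|_{(pi/6, -3*pi/5)} = 1/2

E = 1, F = 0, G = sin(u)^2, so EG − F² = sin(u)^2. Taking the positive square root: √(EG − F²) = Abs(sin(u)). At (u, v) = (pi/6, -3*pi/5): 1/2.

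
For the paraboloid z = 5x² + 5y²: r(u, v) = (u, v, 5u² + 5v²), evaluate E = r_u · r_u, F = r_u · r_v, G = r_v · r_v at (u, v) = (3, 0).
E = 901;  F = 0;  G = 1

Partials: r_u = (1, 0, 10*u), r_v = (0, 1, 10*v). As functions of (u, v):
  E = r_u · r_u = 100*u^2 + 1,
  F = r_u · r_v = 100*u*v,
  G = r_v · r_v = 100*v^2 + 1.
Evaluating at (u, v) = (3, 0): E = 901, F = 0, G = 1.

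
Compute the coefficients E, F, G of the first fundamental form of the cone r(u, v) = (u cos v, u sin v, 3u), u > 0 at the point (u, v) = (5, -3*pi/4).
E = 10;  F = 0;  G = 25

Partials: r_u = (cos(v), sin(v), 3), r_v = (-u*sin(v), u*cos(v), 0). As functions of (u, v):
  E = r_u · r_u = 10,
  F = r_u · r_v = 0,
  G = r_v · r_v = u^2.
Evaluating at (u, v) = (5, -3*pi/4): E = 10, F = 0, G = 25.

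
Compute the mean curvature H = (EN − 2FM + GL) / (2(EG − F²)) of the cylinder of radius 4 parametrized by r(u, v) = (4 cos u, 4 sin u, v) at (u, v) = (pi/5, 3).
H = -1/8

With E = 16, F = 0, G = 1, L = -4, M = 0, N = 0, assemble
  H = (EN − 2FM + GL) / (2(EG − F²)) = -1/8.
At (u, v) = (pi/5, 3): H = -1/8.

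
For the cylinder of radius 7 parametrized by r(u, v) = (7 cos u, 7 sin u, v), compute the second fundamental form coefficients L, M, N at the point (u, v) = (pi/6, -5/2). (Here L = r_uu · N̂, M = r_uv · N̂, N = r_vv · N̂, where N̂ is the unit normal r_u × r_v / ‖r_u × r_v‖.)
L = -7;  M = 0;  N = 0

Compute the unit normal N̂(u, v) = (cos(u), sin(u), 0), and the second partials r_uu, r_uv, r_vv. Take dot products:
  L(u, v) = r_uu · N̂ = -7,
  M(u, v) = r_uv · N̂ = 0,
  N(u, v) = r_vv · N̂ = 0.
Evaluating at (u, v) = (pi/6, -5/2):
  L = -7, M = 0, N = 0.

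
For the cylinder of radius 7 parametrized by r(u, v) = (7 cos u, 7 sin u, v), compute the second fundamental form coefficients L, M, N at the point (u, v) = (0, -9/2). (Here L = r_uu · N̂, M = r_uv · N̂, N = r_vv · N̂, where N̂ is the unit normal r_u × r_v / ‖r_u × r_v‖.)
L = -7;  M = 0;  N = 0

Compute the unit normal N̂(u, v) = (cos(u), sin(u), 0), and the second partials r_uu, r_uv, r_vv. Take dot products:
  L(u, v) = r_uu · N̂ = -7,
  M(u, v) = r_uv · N̂ = 0,
  N(u, v) = r_vv · N̂ = 0.
Evaluating at (u, v) = (0, -9/2):
  L = -7, M = 0, N = 0.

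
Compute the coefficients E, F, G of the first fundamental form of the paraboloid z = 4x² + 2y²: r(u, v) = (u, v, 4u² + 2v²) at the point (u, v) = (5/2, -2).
E = 401;  F = -160;  G = 65

Partials: r_u = (1, 0, 8*u), r_v = (0, 1, 4*v). As functions of (u, v):
  E = r_u · r_u = 64*u^2 + 1,
  F = r_u · r_v = 32*u*v,
  G = r_v · r_v = 16*v^2 + 1.
Evaluating at (u, v) = (5/2, -2): E = 401, F = -160, G = 65.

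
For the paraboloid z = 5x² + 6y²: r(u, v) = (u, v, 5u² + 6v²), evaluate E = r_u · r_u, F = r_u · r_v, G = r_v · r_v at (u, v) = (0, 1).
E = 1;  F = 0;  G = 145

Partials: r_u = (1, 0, 10*u), r_v = (0, 1, 12*v). As functions of (u, v):
  E = r_u · r_u = 100*u^2 + 1,
  F = r_u · r_v = 120*u*v,
  G = r_v · r_v = 144*v^2 + 1.
Evaluating at (u, v) = (0, 1): E = 1, F = 0, G = 145.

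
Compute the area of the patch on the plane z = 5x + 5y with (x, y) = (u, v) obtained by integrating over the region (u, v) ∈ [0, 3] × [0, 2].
Area = 6*sqrt(51)

Area = ∫∫ √(EG − F²) du dv with √(EG − F²) = sqrt(51). Integrating over [0, 3] × [0, 2] gives 6*sqrt(51).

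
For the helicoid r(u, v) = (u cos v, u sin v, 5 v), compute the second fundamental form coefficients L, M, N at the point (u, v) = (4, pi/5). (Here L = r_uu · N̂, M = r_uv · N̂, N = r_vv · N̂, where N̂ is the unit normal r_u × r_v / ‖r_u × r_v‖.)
L = 0;  M = -5*sqrt(41)/41;  N = 0

Compute the unit normal N̂(u, v) = (5*sin(v)/sqrt(u^2 + 25), -5*cos(v)/sqrt(u^2 + 25), u/sqrt(u^2 + 25)), and the second partials r_uu, r_uv, r_vv. Take dot products:
  L(u, v) = r_uu · N̂ = 0,
  M(u, v) = r_uv · N̂ = -5/sqrt(u^2 + 25),
  N(u, v) = r_vv · N̂ = 0.
Evaluating at (u, v) = (4, pi/5):
  L = 0, M = -5*sqrt(41)/41, N = 0.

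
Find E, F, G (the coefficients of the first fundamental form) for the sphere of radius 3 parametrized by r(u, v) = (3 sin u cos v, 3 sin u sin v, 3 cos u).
E = 9;  F = 0;  G = 9*sin(u)^2

Compute partials: r_u = (3*cos(u)*cos(v), 3*sin(v)*cos(u), -3*sin(u)), r_v = (-3*sin(u)*sin(v), 3*sin(u)*cos(v), 0). Then
  E = r_u · r_u = 9,
  F = r_u · r_v = 0,
  G = r_v · r_v = 9*sin(u)^2.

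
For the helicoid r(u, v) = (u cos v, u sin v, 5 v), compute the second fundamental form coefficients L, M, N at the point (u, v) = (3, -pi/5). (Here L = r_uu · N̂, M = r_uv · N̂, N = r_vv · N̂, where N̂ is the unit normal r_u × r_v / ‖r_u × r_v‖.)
L = 0;  M = -5*sqrt(34)/34;  N = 0

Compute the unit normal N̂(u, v) = (5*sin(v)/sqrt(u^2 + 25), -5*cos(v)/sqrt(u^2 + 25), u/sqrt(u^2 + 25)), and the second partials r_uu, r_uv, r_vv. Take dot products:
  L(u, v) = r_uu · N̂ = 0,
  M(u, v) = r_uv · N̂ = -5/sqrt(u^2 + 25),
  N(u, v) = r_vv · N̂ = 0.
Evaluating at (u, v) = (3, -pi/5):
  L = 0, M = -5*sqrt(34)/34, N = 0.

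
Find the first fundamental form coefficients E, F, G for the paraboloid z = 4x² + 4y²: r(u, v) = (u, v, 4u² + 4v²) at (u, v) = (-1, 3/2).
E = 65;  F = -96;  G = 145

Partials: r_u = (1, 0, 8*u), r_v = (0, 1, 8*v). As functions of (u, v):
  E = r_u · r_u = 64*u^2 + 1,
  F = r_u · r_v = 64*u*v,
  G = r_v · r_v = 64*v^2 + 1.
Evaluating at (u, v) = (-1, 3/2): E = 65, F = -96, G = 145.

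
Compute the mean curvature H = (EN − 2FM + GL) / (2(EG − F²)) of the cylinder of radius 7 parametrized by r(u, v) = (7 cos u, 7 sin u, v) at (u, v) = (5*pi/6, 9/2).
H = -1/14

With E = 49, F = 0, G = 1, L = -7, M = 0, N = 0, assemble
  H = (EN − 2FM + GL) / (2(EG − F²)) = -1/14.
At (u, v) = (5*pi/6, 9/2): H = -1/14.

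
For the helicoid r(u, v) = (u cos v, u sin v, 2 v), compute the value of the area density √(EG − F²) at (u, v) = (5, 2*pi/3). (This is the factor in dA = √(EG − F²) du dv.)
√(EG − F²)|_{(5, 2*pi/3)} = sqrt(29)

E = 1, F = 0, G = u^2 + 4, so EG − F² = u^2 + 4. Taking the positive square root: √(EG − F²) = sqrt(u^2 + 4). At (u, v) = (5, 2*pi/3): sqrt(29).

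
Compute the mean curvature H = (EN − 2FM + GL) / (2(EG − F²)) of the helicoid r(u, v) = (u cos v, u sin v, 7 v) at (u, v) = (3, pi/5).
H = 0

With E = 1, F = 0, G = u^2 + 49, L = 0, M = -7/sqrt(u^2 + 49), N = 0, assemble
  H = (EN − 2FM + GL) / (2(EG − F²)) = 0.
At (u, v) = (3, pi/5): H = 0.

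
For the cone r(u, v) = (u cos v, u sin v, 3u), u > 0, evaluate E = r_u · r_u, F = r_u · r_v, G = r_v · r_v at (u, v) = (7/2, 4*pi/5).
E = 10;  F = 0;  G = 49/4

Partials: r_u = (cos(v), sin(v), 3), r_v = (-u*sin(v), u*cos(v), 0). As functions of (u, v):
  E = r_u · r_u = 10,
  F = r_u · r_v = 0,
  G = r_v · r_v = u^2.
Evaluating at (u, v) = (7/2, 4*pi/5): E = 10, F = 0, G = 49/4.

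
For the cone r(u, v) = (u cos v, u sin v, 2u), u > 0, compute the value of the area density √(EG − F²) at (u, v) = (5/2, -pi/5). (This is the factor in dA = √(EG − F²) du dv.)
√(EG − F²)|_{(5/2, -pi/5)} = 5*sqrt(5)/2

E = 5, F = 0, G = u^2, so EG − F² = 5*u^2. Taking the positive square root: √(EG − F²) = sqrt(5)*Abs(u). At (u, v) = (5/2, -pi/5): 5*sqrt(5)/2.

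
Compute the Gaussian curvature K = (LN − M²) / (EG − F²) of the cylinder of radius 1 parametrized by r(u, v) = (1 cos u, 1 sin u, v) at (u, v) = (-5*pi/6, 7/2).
K = 0

Coefficients of the first fundamental form: E = 1, F = 0, G = 1.
Coefficients of the second fundamental form: L = -1, M = 0, N = 0.
Assemble K = (LN − M²)/(EG − F²) = 0. At (u, v) = (-5*pi/6, 7/2): K = 0.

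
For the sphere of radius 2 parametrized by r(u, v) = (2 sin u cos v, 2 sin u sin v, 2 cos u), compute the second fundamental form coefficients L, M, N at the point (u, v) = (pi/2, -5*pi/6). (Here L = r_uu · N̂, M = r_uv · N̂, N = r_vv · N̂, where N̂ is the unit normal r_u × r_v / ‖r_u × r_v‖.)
L = -2;  M = 0;  N = -2

Compute the unit normal N̂(u, v) = (sin(u)^2*cos(v)/Abs(sin(u)), sin(u)^2*sin(v)/Abs(sin(u)), sin(2*u)/(2*Abs(sin(u)))), and the second partials r_uu, r_uv, r_vv. Take dot products:
  L(u, v) = r_uu · N̂ = -2*sin(u)/Abs(sin(u)),
  M(u, v) = r_uv · N̂ = 0,
  N(u, v) = r_vv · N̂ = -2*sin(u)^3/Abs(sin(u)).
Evaluating at (u, v) = (pi/2, -5*pi/6):
  L = -2, M = 0, N = -2.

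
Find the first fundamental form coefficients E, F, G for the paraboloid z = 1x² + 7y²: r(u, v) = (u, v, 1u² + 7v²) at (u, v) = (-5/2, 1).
E = 26;  F = -70;  G = 197

Partials: r_u = (1, 0, 2*u), r_v = (0, 1, 14*v). As functions of (u, v):
  E = r_u · r_u = 4*u^2 + 1,
  F = r_u · r_v = 28*u*v,
  G = r_v · r_v = 196*v^2 + 1.
Evaluating at (u, v) = (-5/2, 1): E = 26, F = -70, G = 197.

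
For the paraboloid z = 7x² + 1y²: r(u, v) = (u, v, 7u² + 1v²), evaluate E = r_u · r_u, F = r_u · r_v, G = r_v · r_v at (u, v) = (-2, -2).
E = 785;  F = 112;  G = 17

Partials: r_u = (1, 0, 14*u), r_v = (0, 1, 2*v). As functions of (u, v):
  E = r_u · r_u = 196*u^2 + 1,
  F = r_u · r_v = 28*u*v,
  G = r_v · r_v = 4*v^2 + 1.
Evaluating at (u, v) = (-2, -2): E = 785, F = 112, G = 17.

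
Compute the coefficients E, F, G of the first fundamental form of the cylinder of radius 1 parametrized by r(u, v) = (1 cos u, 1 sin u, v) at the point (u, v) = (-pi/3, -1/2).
E = 1;  F = 0;  G = 1

Partials: r_u = (-sin(u), cos(u), 0), r_v = (0, 0, 1). As functions of (u, v):
  E = r_u · r_u = 1,
  F = r_u · r_v = 0,
  G = r_v · r_v = 1.
Evaluating at (u, v) = (-pi/3, -1/2): E = 1, F = 0, G = 1.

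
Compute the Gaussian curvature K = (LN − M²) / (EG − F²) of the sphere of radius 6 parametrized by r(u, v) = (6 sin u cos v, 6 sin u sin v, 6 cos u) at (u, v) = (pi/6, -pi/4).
K = 1/36

Coefficients of the first fundamental form: E = 36, F = 0, G = 36*sin(u)^2.
Coefficients of the second fundamental form: L = -6*sin(u)/Abs(sin(u)), M = 0, N = -6*sin(u)^3/Abs(sin(u)).
Assemble K = (LN − M²)/(EG − F²) = 1/36. At (u, v) = (pi/6, -pi/4): K = 1/36.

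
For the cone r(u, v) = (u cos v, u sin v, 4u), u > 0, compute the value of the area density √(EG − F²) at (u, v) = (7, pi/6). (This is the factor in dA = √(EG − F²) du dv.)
√(EG − F²)|_{(7, pi/6)} = 7*sqrt(17)

E = 17, F = 0, G = u^2, so EG − F² = 17*u^2. Taking the positive square root: √(EG − F²) = sqrt(17)*Abs(u). At (u, v) = (7, pi/6): 7*sqrt(17).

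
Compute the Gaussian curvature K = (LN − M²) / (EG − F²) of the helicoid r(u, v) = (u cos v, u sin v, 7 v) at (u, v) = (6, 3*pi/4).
K = -49/7225

Coefficients of the first fundamental form: E = 1, F = 0, G = u^2 + 49.
Coefficients of the second fundamental form: L = 0, M = -7/sqrt(u^2 + 49), N = 0.
Assemble K = (LN − M²)/(EG − F²) = -49/(u^2 + 49)^2. At (u, v) = (6, 3*pi/4): K = -49/7225.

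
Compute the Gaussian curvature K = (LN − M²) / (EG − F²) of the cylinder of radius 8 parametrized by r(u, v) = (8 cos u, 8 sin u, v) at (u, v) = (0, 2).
K = 0

Coefficients of the first fundamental form: E = 64, F = 0, G = 1.
Coefficients of the second fundamental form: L = -8, M = 0, N = 0.
Assemble K = (LN − M²)/(EG − F²) = 0. At (u, v) = (0, 2): K = 0.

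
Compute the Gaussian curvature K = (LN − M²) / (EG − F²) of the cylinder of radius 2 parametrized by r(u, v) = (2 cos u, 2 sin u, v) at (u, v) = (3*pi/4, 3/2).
K = 0

Coefficients of the first fundamental form: E = 4, F = 0, G = 1.
Coefficients of the second fundamental form: L = -2, M = 0, N = 0.
Assemble K = (LN − M²)/(EG − F²) = 0. At (u, v) = (3*pi/4, 3/2): K = 0.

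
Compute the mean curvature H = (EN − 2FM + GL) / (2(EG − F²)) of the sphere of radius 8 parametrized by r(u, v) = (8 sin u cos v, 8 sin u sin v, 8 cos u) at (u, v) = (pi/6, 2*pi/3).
H = -1/8

With E = 64, F = 0, G = 64*sin(u)^2, L = -8*sin(u)/Abs(sin(u)), M = 0, N = -8*sin(u)^3/Abs(sin(u)), assemble
  H = (EN − 2FM + GL) / (2(EG − F²)) = -sin(u)/(8*Abs(sin(u))).
At (u, v) = (pi/6, 2*pi/3): H = -1/8.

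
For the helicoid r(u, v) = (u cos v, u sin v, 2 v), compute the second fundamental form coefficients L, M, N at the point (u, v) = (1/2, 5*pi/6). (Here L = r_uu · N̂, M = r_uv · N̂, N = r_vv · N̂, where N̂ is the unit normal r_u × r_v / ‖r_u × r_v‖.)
L = 0;  M = -4*sqrt(17)/17;  N = 0

Compute the unit normal N̂(u, v) = (2*sin(v)/sqrt(u^2 + 4), -2*cos(v)/sqrt(u^2 + 4), u/sqrt(u^2 + 4)), and the second partials r_uu, r_uv, r_vv. Take dot products:
  L(u, v) = r_uu · N̂ = 0,
  M(u, v) = r_uv · N̂ = -2/sqrt(u^2 + 4),
  N(u, v) = r_vv · N̂ = 0.
Evaluating at (u, v) = (1/2, 5*pi/6):
  L = 0, M = -4*sqrt(17)/17, N = 0.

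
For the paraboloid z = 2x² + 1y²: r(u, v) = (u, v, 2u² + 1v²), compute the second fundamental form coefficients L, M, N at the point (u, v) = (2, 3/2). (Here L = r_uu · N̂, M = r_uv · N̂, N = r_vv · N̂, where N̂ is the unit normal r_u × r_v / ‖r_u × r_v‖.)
L = 2*sqrt(74)/37;  M = 0;  N = sqrt(74)/37

Compute the unit normal N̂(u, v) = (-4*u/sqrt(16*u^2 + 4*v^2 + 1), -2*v/sqrt(16*u^2 + 4*v^2 + 1), 1/sqrt(16*u^2 + 4*v^2 + 1)), and the second partials r_uu, r_uv, r_vv. Take dot products:
  L(u, v) = r_uu · N̂ = 4/sqrt(16*u^2 + 4*v^2 + 1),
  M(u, v) = r_uv · N̂ = 0,
  N(u, v) = r_vv · N̂ = 2/sqrt(16*u^2 + 4*v^2 + 1).
Evaluating at (u, v) = (2, 3/2):
  L = 2*sqrt(74)/37, M = 0, N = sqrt(74)/37.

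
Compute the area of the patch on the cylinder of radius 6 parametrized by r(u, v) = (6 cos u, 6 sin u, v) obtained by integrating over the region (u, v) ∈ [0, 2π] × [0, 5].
Area = 60*pi

Area = ∫∫ √(EG − F²) du dv with √(EG − F²) = 6. Integrating over [0, 2π] × [0, 5] gives 60*pi.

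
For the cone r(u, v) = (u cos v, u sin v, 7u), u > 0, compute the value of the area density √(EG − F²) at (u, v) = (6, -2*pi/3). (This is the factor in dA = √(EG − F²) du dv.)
√(EG − F²)|_{(6, -2*pi/3)} = 30*sqrt(2)

E = 50, F = 0, G = u^2, so EG − F² = 50*u^2. Taking the positive square root: √(EG − F²) = 5*sqrt(2)*Abs(u). At (u, v) = (6, -2*pi/3): 30*sqrt(2).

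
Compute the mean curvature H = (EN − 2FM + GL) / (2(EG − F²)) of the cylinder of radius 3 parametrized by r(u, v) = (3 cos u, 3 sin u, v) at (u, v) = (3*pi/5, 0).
H = -1/6

With E = 9, F = 0, G = 1, L = -3, M = 0, N = 0, assemble
  H = (EN − 2FM + GL) / (2(EG − F²)) = -1/6.
At (u, v) = (3*pi/5, 0): H = -1/6.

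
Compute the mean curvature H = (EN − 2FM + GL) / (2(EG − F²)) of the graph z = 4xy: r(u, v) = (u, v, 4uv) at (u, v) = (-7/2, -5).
H = -1120*sqrt(597)/356409

With E = 16*v^2 + 1, F = 16*u*v, G = 16*u^2 + 1, L = 0, M = 4/sqrt(16*u^2 + 16*v^2 + 1), N = 0, assemble
  H = (EN − 2FM + GL) / (2(EG − F²)) = -64*u*v/(16*u^2 + 16*v^2 + 1)^(3/2).
At (u, v) = (-7/2, -5): H = -1120*sqrt(597)/356409.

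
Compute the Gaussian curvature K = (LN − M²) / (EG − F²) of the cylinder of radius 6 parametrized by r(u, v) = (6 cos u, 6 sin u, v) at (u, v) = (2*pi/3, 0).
K = 0

Coefficients of the first fundamental form: E = 36, F = 0, G = 1.
Coefficients of the second fundamental form: L = -6, M = 0, N = 0.
Assemble K = (LN − M²)/(EG − F²) = 0. At (u, v) = (2*pi/3, 0): K = 0.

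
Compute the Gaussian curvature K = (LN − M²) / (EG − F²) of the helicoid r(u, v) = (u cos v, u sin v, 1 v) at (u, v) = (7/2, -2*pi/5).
K = -16/2809

Coefficients of the first fundamental form: E = 1, F = 0, G = u^2 + 1.
Coefficients of the second fundamental form: L = 0, M = -1/sqrt(u^2 + 1), N = 0.
Assemble K = (LN − M²)/(EG − F²) = -1/(u^2 + 1)^2. At (u, v) = (7/2, -2*pi/5): K = -16/2809.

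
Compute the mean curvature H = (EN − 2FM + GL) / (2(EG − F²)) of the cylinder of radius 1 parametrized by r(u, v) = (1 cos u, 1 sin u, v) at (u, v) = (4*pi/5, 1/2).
H = -1/2

With E = 1, F = 0, G = 1, L = -1, M = 0, N = 0, assemble
  H = (EN − 2FM + GL) / (2(EG − F²)) = -1/2.
At (u, v) = (4*pi/5, 1/2): H = -1/2.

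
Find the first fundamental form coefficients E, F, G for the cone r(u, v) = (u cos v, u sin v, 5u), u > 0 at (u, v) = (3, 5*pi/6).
E = 26;  F = 0;  G = 9

Partials: r_u = (cos(v), sin(v), 5), r_v = (-u*sin(v), u*cos(v), 0). As functions of (u, v):
  E = r_u · r_u = 26,
  F = r_u · r_v = 0,
  G = r_v · r_v = u^2.
Evaluating at (u, v) = (3, 5*pi/6): E = 26, F = 0, G = 9.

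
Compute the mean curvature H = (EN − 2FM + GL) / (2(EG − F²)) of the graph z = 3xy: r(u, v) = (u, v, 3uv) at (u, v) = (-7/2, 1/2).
H = 189*sqrt(454)/103058

With E = 9*v^2 + 1, F = 9*u*v, G = 9*u^2 + 1, L = 0, M = 3/sqrt(9*u^2 + 9*v^2 + 1), N = 0, assemble
  H = (EN − 2FM + GL) / (2(EG − F²)) = -27*u*v/(9*u^2 + 9*v^2 + 1)^(3/2).
At (u, v) = (-7/2, 1/2): H = 189*sqrt(454)/103058.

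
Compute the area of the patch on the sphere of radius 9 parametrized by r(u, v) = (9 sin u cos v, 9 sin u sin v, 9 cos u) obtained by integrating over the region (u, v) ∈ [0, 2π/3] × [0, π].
Area = 243*pi/2

Area = ∫∫ √(EG − F²) du dv with √(EG − F²) = 81*Abs(sin(u)). Integrating over [0, 2π/3] × [0, π] gives 243*pi/2.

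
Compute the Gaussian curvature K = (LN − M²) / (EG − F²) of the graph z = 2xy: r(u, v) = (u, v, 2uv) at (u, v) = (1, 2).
K = -4/441

Coefficients of the first fundamental form: E = 4*v^2 + 1, F = 4*u*v, G = 4*u^2 + 1.
Coefficients of the second fundamental form: L = 0, M = 2/sqrt(4*u^2 + 4*v^2 + 1), N = 0.
Assemble K = (LN − M²)/(EG − F²) = -4/(16*u^4 + 32*u^2*v^2 + 8*u^2 + 16*v^4 + 8*v^2 + 1). At (u, v) = (1, 2): K = -4/441.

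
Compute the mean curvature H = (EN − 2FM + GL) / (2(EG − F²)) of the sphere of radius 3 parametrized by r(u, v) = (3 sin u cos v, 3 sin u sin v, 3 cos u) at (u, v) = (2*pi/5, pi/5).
H = -1/3

With E = 9, F = 0, G = 9*sin(u)^2, L = -3*sin(u)/Abs(sin(u)), M = 0, N = -3*sin(u)^3/Abs(sin(u)), assemble
  H = (EN − 2FM + GL) / (2(EG − F²)) = -sin(u)/(3*Abs(sin(u))).
At (u, v) = (2*pi/5, pi/5): H = -1/3.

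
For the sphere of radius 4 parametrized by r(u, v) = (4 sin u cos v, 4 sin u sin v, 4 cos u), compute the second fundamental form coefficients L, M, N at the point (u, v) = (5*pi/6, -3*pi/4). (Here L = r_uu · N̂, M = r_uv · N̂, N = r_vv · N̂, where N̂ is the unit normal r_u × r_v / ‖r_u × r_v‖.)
L = -4;  M = 0;  N = -1

Compute the unit normal N̂(u, v) = (sin(u)^2*cos(v)/Abs(sin(u)), sin(u)^2*sin(v)/Abs(sin(u)), sin(2*u)/(2*Abs(sin(u)))), and the second partials r_uu, r_uv, r_vv. Take dot products:
  L(u, v) = r_uu · N̂ = -4*sin(u)/Abs(sin(u)),
  M(u, v) = r_uv · N̂ = 0,
  N(u, v) = r_vv · N̂ = -4*sin(u)^3/Abs(sin(u)).
Evaluating at (u, v) = (5*pi/6, -3*pi/4):
  L = -4, M = 0, N = -1.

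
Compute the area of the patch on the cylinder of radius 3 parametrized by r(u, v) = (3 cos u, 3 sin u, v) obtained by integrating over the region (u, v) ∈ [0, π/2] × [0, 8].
Area = 12*pi

Area = ∫∫ √(EG − F²) du dv with √(EG − F²) = 3. Integrating over [0, π/2] × [0, 8] gives 12*pi.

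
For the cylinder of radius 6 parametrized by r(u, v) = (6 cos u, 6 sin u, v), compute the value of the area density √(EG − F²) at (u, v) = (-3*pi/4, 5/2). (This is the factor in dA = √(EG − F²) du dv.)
√(EG − F²)|_{(-3*pi/4, 5/2)} = 6

E = 36, F = 0, G = 1, so EG − F² = 36. Taking the positive square root: √(EG − F²) = 6. At (u, v) = (-3*pi/4, 5/2): 6.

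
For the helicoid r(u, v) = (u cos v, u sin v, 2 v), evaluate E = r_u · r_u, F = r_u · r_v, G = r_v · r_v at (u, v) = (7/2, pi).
E = 1;  F = 0;  G = 65/4

Partials: r_u = (cos(v), sin(v), 0), r_v = (-u*sin(v), u*cos(v), 2). As functions of (u, v):
  E = r_u · r_u = 1,
  F = r_u · r_v = 0,
  G = r_v · r_v = u^2 + 4.
Evaluating at (u, v) = (7/2, pi): E = 1, F = 0, G = 65/4.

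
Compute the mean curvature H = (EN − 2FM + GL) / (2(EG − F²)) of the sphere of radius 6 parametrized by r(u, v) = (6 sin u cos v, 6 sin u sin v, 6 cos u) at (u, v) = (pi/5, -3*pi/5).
H = -1/6

With E = 36, F = 0, G = 36*sin(u)^2, L = -6*sin(u)/Abs(sin(u)), M = 0, N = -6*sin(u)^3/Abs(sin(u)), assemble
  H = (EN − 2FM + GL) / (2(EG − F²)) = -sin(u)/(6*Abs(sin(u))).
At (u, v) = (pi/5, -3*pi/5): H = -1/6.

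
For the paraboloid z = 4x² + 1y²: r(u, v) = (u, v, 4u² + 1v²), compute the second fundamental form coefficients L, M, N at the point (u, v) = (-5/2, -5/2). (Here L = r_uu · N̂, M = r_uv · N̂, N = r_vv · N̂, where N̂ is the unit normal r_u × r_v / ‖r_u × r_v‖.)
L = 4*sqrt(426)/213;  M = 0;  N = sqrt(426)/213

Compute the unit normal N̂(u, v) = (-8*u/sqrt(64*u^2 + 4*v^2 + 1), -2*v/sqrt(64*u^2 + 4*v^2 + 1), 1/sqrt(64*u^2 + 4*v^2 + 1)), and the second partials r_uu, r_uv, r_vv. Take dot products:
  L(u, v) = r_uu · N̂ = 8/sqrt(64*u^2 + 4*v^2 + 1),
  M(u, v) = r_uv · N̂ = 0,
  N(u, v) = r_vv · N̂ = 2/sqrt(64*u^2 + 4*v^2 + 1).
Evaluating at (u, v) = (-5/2, -5/2):
  L = 4*sqrt(426)/213, M = 0, N = sqrt(426)/213.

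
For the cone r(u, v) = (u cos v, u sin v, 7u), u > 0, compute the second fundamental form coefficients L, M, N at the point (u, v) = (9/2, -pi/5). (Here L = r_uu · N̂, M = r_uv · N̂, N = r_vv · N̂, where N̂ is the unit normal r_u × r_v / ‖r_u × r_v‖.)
L = 0;  M = 0;  N = 63*sqrt(2)/20

Compute the unit normal N̂(u, v) = (-7*sqrt(2)*u*cos(v)/(10*Abs(u)), -7*sqrt(2)*u*sin(v)/(10*Abs(u)), sqrt(2)*u/(10*Abs(u))), and the second partials r_uu, r_uv, r_vv. Take dot products:
  L(u, v) = r_uu · N̂ = 0,
  M(u, v) = r_uv · N̂ = 0,
  N(u, v) = r_vv · N̂ = 7*sqrt(2)*u^2/(10*Abs(u)).
Evaluating at (u, v) = (9/2, -pi/5):
  L = 0, M = 0, N = 63*sqrt(2)/20.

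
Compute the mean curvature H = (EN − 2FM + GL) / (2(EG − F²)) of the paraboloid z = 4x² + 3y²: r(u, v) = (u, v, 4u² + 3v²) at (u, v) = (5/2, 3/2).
H = 1531*sqrt(482)/232324

With E = 64*u^2 + 1, F = 48*u*v, G = 36*v^2 + 1, L = 8/sqrt(64*u^2 + 36*v^2 + 1), M = 0, N = 6/sqrt(64*u^2 + 36*v^2 + 1), assemble
  H = (EN − 2FM + GL) / (2(EG − F²)) = (192*u^2 + 144*v^2 + 7)/(64*u^2 + 36*v^2 + 1)^(3/2).
At (u, v) = (5/2, 3/2): H = 1531*sqrt(482)/232324.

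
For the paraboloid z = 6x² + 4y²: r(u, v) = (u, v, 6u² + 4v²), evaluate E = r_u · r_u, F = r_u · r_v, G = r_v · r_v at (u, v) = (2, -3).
E = 577;  F = -576;  G = 577

Partials: r_u = (1, 0, 12*u), r_v = (0, 1, 8*v). As functions of (u, v):
  E = r_u · r_u = 144*u^2 + 1,
  F = r_u · r_v = 96*u*v,
  G = r_v · r_v = 64*v^2 + 1.
Evaluating at (u, v) = (2, -3): E = 577, F = -576, G = 577.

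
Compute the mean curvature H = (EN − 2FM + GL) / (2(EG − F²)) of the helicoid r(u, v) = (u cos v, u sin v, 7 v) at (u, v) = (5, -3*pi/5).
H = 0

With E = 1, F = 0, G = u^2 + 49, L = 0, M = -7/sqrt(u^2 + 49), N = 0, assemble
  H = (EN − 2FM + GL) / (2(EG − F²)) = 0.
At (u, v) = (5, -3*pi/5): H = 0.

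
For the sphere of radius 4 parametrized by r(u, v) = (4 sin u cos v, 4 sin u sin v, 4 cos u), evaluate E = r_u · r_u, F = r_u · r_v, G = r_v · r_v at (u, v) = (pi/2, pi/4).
E = 16;  F = 0;  G = 16

Partials: r_u = (4*cos(u)*cos(v), 4*sin(v)*cos(u), -4*sin(u)), r_v = (-4*sin(u)*sin(v), 4*sin(u)*cos(v), 0). As functions of (u, v):
  E = r_u · r_u = 16,
  F = r_u · r_v = 0,
  G = r_v · r_v = 16*sin(u)^2.
Evaluating at (u, v) = (pi/2, pi/4): E = 16, F = 0, G = 16.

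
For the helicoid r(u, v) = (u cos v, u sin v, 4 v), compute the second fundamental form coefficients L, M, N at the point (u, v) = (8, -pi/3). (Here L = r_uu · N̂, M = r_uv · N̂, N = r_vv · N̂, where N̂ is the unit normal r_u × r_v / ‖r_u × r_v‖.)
L = 0;  M = -sqrt(5)/5;  N = 0

Compute the unit normal N̂(u, v) = (4*sin(v)/sqrt(u^2 + 16), -4*cos(v)/sqrt(u^2 + 16), u/sqrt(u^2 + 16)), and the second partials r_uu, r_uv, r_vv. Take dot products:
  L(u, v) = r_uu · N̂ = 0,
  M(u, v) = r_uv · N̂ = -4/sqrt(u^2 + 16),
  N(u, v) = r_vv · N̂ = 0.
Evaluating at (u, v) = (8, -pi/3):
  L = 0, M = -sqrt(5)/5, N = 0.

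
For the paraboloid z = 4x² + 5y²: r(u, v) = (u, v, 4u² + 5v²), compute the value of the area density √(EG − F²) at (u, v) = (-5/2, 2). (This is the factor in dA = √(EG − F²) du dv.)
√(EG − F²)|_{(-5/2, 2)} = 3*sqrt(89)

E = 64*u^2 + 1, F = 80*u*v, G = 100*v^2 + 1, so EG − F² = 64*u^2 + 100*v^2 + 1. Taking the positive square root: √(EG − F²) = sqrt(64*u^2 + 100*v^2 + 1). At (u, v) = (-5/2, 2): 3*sqrt(89).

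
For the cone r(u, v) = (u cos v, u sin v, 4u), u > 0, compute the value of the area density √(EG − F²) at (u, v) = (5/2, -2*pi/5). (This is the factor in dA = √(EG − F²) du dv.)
√(EG − F²)|_{(5/2, -2*pi/5)} = 5*sqrt(17)/2

E = 17, F = 0, G = u^2, so EG − F² = 17*u^2. Taking the positive square root: √(EG − F²) = sqrt(17)*Abs(u). At (u, v) = (5/2, -2*pi/5): 5*sqrt(17)/2.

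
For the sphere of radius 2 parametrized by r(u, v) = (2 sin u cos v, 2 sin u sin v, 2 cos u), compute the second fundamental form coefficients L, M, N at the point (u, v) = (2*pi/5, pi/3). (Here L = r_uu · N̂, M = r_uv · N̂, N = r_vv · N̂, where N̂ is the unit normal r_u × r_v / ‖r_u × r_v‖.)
L = -2;  M = 0;  N = -5/4 - sqrt(5)/4

Compute the unit normal N̂(u, v) = (sin(u)^2*cos(v)/Abs(sin(u)), sin(u)^2*sin(v)/Abs(sin(u)), sin(2*u)/(2*Abs(sin(u)))), and the second partials r_uu, r_uv, r_vv. Take dot products:
  L(u, v) = r_uu · N̂ = -2*sin(u)/Abs(sin(u)),
  M(u, v) = r_uv · N̂ = 0,
  N(u, v) = r_vv · N̂ = -2*sin(u)^3/Abs(sin(u)).
Evaluating at (u, v) = (2*pi/5, pi/3):
  L = -2, M = 0, N = -5/4 - sqrt(5)/4.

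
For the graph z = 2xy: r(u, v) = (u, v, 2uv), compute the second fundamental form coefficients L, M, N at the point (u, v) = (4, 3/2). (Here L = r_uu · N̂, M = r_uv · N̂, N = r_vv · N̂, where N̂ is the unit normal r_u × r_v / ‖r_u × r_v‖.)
L = 0;  M = sqrt(74)/37;  N = 0

Compute the unit normal N̂(u, v) = (-2*v/sqrt(4*u^2 + 4*v^2 + 1), -2*u/sqrt(4*u^2 + 4*v^2 + 1), 1/sqrt(4*u^2 + 4*v^2 + 1)), and the second partials r_uu, r_uv, r_vv. Take dot products:
  L(u, v) = r_uu · N̂ = 0,
  M(u, v) = r_uv · N̂ = 2/sqrt(4*u^2 + 4*v^2 + 1),
  N(u, v) = r_vv · N̂ = 0.
Evaluating at (u, v) = (4, 3/2):
  L = 0, M = sqrt(74)/37, N = 0.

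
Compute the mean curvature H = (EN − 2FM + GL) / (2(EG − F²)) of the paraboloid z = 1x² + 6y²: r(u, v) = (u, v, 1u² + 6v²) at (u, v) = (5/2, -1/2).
H = 193*sqrt(62)/3844

With E = 4*u^2 + 1, F = 24*u*v, G = 144*v^2 + 1, L = 2/sqrt(4*u^2 + 144*v^2 + 1), M = 0, N = 12/sqrt(4*u^2 + 144*v^2 + 1), assemble
  H = (EN − 2FM + GL) / (2(EG − F²)) = (24*u^2 + 144*v^2 + 7)/(4*u^2 + 144*v^2 + 1)^(3/2).
At (u, v) = (5/2, -1/2): H = 193*sqrt(62)/3844.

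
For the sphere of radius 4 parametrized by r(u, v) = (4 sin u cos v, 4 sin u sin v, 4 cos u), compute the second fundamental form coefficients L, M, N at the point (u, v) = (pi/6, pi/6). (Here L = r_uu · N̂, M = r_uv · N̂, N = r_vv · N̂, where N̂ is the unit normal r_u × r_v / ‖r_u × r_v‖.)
L = -4;  M = 0;  N = -1

Compute the unit normal N̂(u, v) = (sin(u)^2*cos(v)/Abs(sin(u)), sin(u)^2*sin(v)/Abs(sin(u)), sin(2*u)/(2*Abs(sin(u)))), and the second partials r_uu, r_uv, r_vv. Take dot products:
  L(u, v) = r_uu · N̂ = -4*sin(u)/Abs(sin(u)),
  M(u, v) = r_uv · N̂ = 0,
  N(u, v) = r_vv · N̂ = -4*sin(u)^3/Abs(sin(u)).
Evaluating at (u, v) = (pi/6, pi/6):
  L = -4, M = 0, N = -1.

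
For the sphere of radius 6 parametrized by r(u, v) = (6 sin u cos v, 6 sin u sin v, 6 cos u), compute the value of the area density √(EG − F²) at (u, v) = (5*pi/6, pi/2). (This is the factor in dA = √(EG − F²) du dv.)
√(EG − F²)|_{(5*pi/6, pi/2)} = 18

E = 36, F = 0, G = 36*sin(u)^2, so EG − F² = 1296*sin(u)^2. Taking the positive square root: √(EG − F²) = 36*Abs(sin(u)). At (u, v) = (5*pi/6, pi/2): 18.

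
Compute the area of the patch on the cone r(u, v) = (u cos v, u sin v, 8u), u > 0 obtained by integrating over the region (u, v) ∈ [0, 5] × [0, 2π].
Area = 25*sqrt(65)*pi

Area = ∫∫ √(EG − F²) du dv with √(EG − F²) = sqrt(65)*Abs(u). Integrating over [0, 5] × [0, 2π] gives 25*sqrt(65)*pi.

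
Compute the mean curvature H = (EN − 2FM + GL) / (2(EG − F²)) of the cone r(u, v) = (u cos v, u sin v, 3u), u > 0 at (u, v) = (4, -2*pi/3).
H = 3*sqrt(10)/80

With E = 10, F = 0, G = u^2, L = 0, M = 0, N = 3*sqrt(10)*u^2/(10*Abs(u)), assemble
  H = (EN − 2FM + GL) / (2(EG − F²)) = 3*sqrt(10)/(20*Abs(u)).
At (u, v) = (4, -2*pi/3): H = 3*sqrt(10)/80.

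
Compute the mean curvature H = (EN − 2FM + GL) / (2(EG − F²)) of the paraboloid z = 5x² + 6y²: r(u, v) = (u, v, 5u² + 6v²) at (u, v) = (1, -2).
H = 3491*sqrt(677)/458329

With E = 100*u^2 + 1, F = 120*u*v, G = 144*v^2 + 1, L = 10/sqrt(100*u^2 + 144*v^2 + 1), M = 0, N = 12/sqrt(100*u^2 + 144*v^2 + 1), assemble
  H = (EN − 2FM + GL) / (2(EG − F²)) = (600*u^2 + 720*v^2 + 11)/(100*u^2 + 144*v^2 + 1)^(3/2).
At (u, v) = (1, -2): H = 3491*sqrt(677)/458329.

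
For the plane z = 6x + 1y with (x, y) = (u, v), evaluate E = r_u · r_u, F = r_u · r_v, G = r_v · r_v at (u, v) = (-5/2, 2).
E = 37;  F = 6;  G = 2

Partials: r_u = (1, 0, 6), r_v = (0, 1, 1). As functions of (u, v):
  E = r_u · r_u = 37,
  F = r_u · r_v = 6,
  G = r_v · r_v = 2.
Evaluating at (u, v) = (-5/2, 2): E = 37, F = 6, G = 2.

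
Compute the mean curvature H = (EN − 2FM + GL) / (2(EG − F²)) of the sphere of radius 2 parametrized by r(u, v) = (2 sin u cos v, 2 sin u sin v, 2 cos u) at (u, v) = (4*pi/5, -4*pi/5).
H = -1/2

With E = 4, F = 0, G = 4*sin(u)^2, L = -2*sin(u)/Abs(sin(u)), M = 0, N = -2*sin(u)^3/Abs(sin(u)), assemble
  H = (EN − 2FM + GL) / (2(EG − F²)) = -sin(u)/(2*Abs(sin(u))).
At (u, v) = (4*pi/5, -4*pi/5): H = -1/2.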